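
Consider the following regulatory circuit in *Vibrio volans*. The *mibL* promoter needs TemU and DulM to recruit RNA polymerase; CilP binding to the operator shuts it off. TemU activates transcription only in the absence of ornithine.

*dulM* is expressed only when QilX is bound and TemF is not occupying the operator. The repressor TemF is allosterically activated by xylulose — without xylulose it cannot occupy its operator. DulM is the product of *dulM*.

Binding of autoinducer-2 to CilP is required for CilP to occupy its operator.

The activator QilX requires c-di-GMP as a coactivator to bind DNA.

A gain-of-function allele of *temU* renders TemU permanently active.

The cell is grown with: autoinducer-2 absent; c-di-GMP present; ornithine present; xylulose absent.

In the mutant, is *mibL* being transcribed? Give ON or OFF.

Autoinducer-2 is absent, so CilP is inactive.
TemU is constitutively active in this strain.
Xylulose is absent, so TemF is inactive.
c-di-GMP is present, so QilX is active.
No repressor is bound and QilX is active, so *dulM* is transcribed.
So DulM is produced and active.
No repressor is bound and TemU and DulM are active, so *mibL* is transcribed.

ON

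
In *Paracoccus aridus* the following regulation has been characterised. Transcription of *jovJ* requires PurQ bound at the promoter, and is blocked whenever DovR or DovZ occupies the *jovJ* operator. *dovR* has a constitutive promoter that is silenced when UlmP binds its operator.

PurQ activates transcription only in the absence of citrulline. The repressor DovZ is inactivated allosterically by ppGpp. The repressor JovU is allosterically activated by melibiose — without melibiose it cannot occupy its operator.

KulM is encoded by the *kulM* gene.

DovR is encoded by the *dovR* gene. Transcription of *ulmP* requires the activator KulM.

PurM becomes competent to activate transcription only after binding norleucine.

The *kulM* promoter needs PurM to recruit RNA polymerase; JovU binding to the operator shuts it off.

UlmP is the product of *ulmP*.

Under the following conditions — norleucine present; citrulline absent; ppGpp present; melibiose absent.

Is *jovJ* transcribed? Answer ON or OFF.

Citrulline is absent, so PurQ is active.
Norleucine is present, so PurM is active.
Melibiose is absent, so JovU is inactive.
No repressor is bound and PurM is active, so *kulM* is transcribed.
So KulM is produced and active.
No repressor is bound and KulM is active, so *ulmP* is transcribed.
So UlmP is produced and active.
With repressor UlmP bound, *dovR* is not transcribed.
So DovR is not produced.
ppGpp is present, so DovZ is inactive.
No repressor is bound and PurQ is active, so *jovJ* is transcribed.

ON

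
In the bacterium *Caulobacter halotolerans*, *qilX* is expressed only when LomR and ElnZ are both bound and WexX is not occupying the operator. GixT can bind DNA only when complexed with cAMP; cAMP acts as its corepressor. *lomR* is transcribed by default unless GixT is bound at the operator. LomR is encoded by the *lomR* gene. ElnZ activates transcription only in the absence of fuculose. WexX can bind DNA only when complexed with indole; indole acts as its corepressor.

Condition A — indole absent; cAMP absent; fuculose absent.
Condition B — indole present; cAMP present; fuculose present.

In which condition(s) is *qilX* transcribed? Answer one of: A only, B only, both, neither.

A only

Condition A:
Indole is absent, so WexX is inactive.
cAMP is absent, so GixT is inactive.
With no repressor bound, *lomR* is transcribed.
So LomR is produced and active.
Fuculose is absent, so ElnZ is active.
No repressor is bound and LomR and ElnZ are active, so *qilX* is transcribed.
→ *qilX* is ON in A.
Condition B:
Indole is present, so WexX is active.
cAMP is present, so GixT is active.
With repressor GixT bound, *lomR* is not transcribed.
So LomR is not produced.
Fuculose is present, so ElnZ is inactive.
With repressor WexX bound, *qilX* is not transcribed.
→ *qilX* is OFF in B.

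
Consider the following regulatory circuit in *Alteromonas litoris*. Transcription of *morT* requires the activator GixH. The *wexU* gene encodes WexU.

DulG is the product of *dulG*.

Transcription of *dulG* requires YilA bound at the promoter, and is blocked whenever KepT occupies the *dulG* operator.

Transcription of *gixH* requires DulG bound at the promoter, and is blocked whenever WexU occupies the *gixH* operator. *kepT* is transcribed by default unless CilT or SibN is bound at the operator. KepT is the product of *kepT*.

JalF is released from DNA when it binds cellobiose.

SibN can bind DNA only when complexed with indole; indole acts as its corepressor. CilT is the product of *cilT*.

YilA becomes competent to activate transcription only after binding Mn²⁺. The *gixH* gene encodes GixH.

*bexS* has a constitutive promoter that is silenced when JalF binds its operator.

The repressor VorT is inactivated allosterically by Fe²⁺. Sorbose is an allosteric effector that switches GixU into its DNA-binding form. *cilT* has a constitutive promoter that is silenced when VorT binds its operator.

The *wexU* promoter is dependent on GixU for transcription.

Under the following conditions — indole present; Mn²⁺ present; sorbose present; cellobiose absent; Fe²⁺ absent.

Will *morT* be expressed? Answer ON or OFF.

OFF

Fe²⁺ is absent, so VorT is active.
With repressor VorT bound, *cilT* is not transcribed.
So CilT is not produced.
Indole is present, so SibN is active.
With repressor SibN bound, *kepT* is not transcribed.
So KepT is not produced.
Mn²⁺ is present, so YilA is active.
No repressor is bound and YilA is active, so *dulG* is transcribed.
So DulG is produced and active.
Sorbose is present, so GixU is active.
No repressor is bound and GixU is active, so *wexU* is transcribed.
So WexU is produced and active.
With repressor WexU bound, *gixH* is not transcribed.
So GixH is not produced.
Required activator GixH is absent, so *morT* is not transcribed.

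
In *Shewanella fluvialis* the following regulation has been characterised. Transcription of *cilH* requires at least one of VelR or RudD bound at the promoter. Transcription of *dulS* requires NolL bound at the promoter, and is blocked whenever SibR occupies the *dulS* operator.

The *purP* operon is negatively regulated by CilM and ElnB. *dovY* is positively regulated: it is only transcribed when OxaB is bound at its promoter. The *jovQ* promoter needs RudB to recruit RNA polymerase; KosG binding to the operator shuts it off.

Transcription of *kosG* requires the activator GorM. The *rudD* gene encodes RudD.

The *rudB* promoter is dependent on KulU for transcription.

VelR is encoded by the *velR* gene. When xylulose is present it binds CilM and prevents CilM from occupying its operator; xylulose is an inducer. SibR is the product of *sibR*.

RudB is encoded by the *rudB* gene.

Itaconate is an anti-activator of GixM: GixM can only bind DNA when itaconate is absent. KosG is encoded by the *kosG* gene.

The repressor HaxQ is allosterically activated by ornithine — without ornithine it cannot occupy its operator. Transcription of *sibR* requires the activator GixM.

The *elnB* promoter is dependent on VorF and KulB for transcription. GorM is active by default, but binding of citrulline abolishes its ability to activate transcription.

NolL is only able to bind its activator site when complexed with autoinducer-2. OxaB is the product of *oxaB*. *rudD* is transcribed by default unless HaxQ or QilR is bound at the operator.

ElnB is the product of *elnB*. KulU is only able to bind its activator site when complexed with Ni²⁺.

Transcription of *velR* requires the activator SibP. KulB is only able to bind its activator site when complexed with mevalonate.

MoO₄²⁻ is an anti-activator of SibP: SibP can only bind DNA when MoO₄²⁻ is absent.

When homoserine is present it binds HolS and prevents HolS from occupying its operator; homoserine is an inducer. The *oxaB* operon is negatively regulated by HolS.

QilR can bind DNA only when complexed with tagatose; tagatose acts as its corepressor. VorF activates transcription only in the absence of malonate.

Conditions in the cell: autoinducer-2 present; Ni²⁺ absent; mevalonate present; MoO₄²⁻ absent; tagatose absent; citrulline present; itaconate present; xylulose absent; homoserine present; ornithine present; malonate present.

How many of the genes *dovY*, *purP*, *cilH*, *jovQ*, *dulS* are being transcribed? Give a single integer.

3

Homoserine is present, so HolS is inactive.
With no repressor bound, *oxaB* is transcribed.
So OxaB is produced and active.
No repressor is bound and OxaB is active, so *dovY* is transcribed.
→ *dovY* is ON.
Xylulose is absent, so CilM is active.
Malonate is present, so VorF is inactive.
Mevalonate is present, so KulB is active.
Required activator VorF is absent, so *elnB* is not transcribed.
So ElnB is not produced.
With repressor CilM bound, *purP* is not transcribed.
→ *purP* is OFF.
MoO₄²⁻ is absent, so SibP is active.
No repressor is bound and SibP is active, so *velR* is transcribed.
So VelR is produced and active.
Ornithine is present, so HaxQ is active.
Tagatose is absent, so QilR is inactive.
With repressor HaxQ bound, *rudD* is not transcribed.
So RudD is not produced.
Activator VelR is present, so *cilH* is transcribed.
→ *cilH* is ON.
Ni²⁺ is absent, so KulU is inactive.
Required activator KulU is absent, so *rudB* is not transcribed.
So RudB is not produced.
Citrulline is present, so GorM is inactive.
Required activator GorM is absent, so *kosG* is not transcribed.
So KosG is not produced.
Required activator RudB is absent, so *jovQ* is not transcribed.
→ *jovQ* is OFF.
Autoinducer-2 is present, so NolL is active.
Itaconate is present, so GixM is inactive.
Required activator GixM is absent, so *sibR* is not transcribed.
So SibR is not produced.
No repressor is bound and NolL is active, so *dulS* is transcribed.
→ *dulS* is ON.
3 of the 5 genes are transcribed.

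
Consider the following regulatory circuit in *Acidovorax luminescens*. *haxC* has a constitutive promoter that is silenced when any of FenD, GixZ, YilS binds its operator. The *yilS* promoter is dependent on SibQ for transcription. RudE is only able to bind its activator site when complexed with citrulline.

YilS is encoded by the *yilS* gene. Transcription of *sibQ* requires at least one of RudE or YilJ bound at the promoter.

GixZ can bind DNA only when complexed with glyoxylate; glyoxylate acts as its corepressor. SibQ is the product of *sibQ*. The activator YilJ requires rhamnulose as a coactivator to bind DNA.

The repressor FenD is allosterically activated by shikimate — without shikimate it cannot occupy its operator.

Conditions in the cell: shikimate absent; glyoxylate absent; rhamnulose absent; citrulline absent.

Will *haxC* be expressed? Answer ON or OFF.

Shikimate is absent, so FenD is inactive.
Glyoxylate is absent, so GixZ is inactive.
Citrulline is absent, so RudE is inactive.
Rhamnulose is absent, so YilJ is inactive.
No activator is available at the *sibQ* promoter, so *sibQ* is not transcribed.
So SibQ is not produced.
Required activator SibQ is absent, so *yilS* is not transcribed.
So YilS is not produced.
With no repressor bound, *haxC* is transcribed.

ON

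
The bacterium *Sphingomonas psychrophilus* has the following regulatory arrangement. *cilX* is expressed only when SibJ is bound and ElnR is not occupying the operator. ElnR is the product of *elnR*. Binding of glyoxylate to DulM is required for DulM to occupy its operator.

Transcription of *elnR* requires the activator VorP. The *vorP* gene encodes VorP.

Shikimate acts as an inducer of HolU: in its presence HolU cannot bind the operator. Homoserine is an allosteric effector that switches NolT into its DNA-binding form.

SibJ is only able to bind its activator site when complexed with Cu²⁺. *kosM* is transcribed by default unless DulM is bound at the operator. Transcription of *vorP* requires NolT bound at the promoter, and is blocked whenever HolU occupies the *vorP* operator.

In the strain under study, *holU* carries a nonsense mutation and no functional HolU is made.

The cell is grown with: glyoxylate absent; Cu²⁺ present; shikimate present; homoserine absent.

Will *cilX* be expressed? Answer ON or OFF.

ON

Homoserine is absent, so NolT is inactive.
HolU is non-functional in this strain, so it has no effect.
Required activator NolT is absent, so *vorP* is not transcribed.
So VorP is not produced.
Required activator VorP is absent, so *elnR* is not transcribed.
So ElnR is not produced.
Cu²⁺ is present, so SibJ is active.
No repressor is bound and SibJ is active, so *cilX* is transcribed.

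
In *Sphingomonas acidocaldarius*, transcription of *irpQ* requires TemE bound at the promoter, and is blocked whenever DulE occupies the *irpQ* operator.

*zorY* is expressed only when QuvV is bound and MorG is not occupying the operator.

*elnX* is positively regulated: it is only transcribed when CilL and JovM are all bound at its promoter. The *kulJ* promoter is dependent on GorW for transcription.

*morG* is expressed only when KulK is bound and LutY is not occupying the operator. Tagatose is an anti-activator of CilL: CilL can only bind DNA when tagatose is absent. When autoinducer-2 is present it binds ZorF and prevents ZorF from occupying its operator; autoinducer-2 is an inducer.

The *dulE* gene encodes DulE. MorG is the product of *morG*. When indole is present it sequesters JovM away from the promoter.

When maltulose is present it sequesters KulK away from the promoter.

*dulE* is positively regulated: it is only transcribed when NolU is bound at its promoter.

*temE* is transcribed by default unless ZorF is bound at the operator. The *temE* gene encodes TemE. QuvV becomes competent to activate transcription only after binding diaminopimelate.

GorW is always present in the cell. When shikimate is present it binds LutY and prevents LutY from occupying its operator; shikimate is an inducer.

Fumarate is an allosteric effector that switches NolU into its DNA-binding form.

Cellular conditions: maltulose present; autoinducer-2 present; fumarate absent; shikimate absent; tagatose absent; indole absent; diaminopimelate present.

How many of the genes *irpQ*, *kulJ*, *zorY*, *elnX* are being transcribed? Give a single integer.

4

Autoinducer-2 is present, so ZorF is inactive.
With no repressor bound, *temE* is transcribed.
So TemE is produced and active.
Fumarate is absent, so NolU is inactive.
Required activator NolU is absent, so *dulE* is not transcribed.
So DulE is not produced.
No repressor is bound and TemE is active, so *irpQ* is transcribed.
→ *irpQ* is ON.
GorW is produced constitutively and is active.
No repressor is bound and GorW is active, so *kulJ* is transcribed.
→ *kulJ* is ON.
Maltulose is present, so KulK is inactive.
Shikimate is absent, so LutY is active.
With repressor LutY bound, *morG* is not transcribed.
So MorG is not produced.
Diaminopimelate is present, so QuvV is active.
No repressor is bound and QuvV is active, so *zorY* is transcribed.
→ *zorY* is ON.
Tagatose is absent, so CilL is active.
Indole is absent, so JovM is active.
No repressor is bound and CilL and JovM are active, so *elnX* is transcribed.
→ *elnX* is ON.
4 of the 4 genes are transcribed.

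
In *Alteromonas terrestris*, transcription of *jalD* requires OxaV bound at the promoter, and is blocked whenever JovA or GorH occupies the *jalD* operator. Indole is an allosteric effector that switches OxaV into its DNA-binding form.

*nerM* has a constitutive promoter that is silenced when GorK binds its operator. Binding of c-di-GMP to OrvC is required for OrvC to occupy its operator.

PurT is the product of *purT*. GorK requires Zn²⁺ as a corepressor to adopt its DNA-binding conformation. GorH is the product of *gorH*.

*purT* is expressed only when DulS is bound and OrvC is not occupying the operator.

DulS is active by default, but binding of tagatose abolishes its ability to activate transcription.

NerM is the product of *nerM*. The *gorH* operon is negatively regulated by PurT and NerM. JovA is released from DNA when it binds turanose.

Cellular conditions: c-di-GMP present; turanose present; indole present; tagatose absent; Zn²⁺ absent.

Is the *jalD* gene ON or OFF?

ON

Indole is present, so OxaV is active.
Turanose is present, so JovA is inactive.
Tagatose is absent, so DulS is active.
c-di-GMP is present, so OrvC is active.
With repressor OrvC bound, *purT* is not transcribed.
So PurT is not produced.
Zn²⁺ is absent, so GorK is inactive.
With no repressor bound, *nerM* is transcribed.
So NerM is produced and active.
With repressor NerM bound, *gorH* is not transcribed.
So GorH is not produced.
No repressor is bound and OxaV is active, so *jalD* is transcribed.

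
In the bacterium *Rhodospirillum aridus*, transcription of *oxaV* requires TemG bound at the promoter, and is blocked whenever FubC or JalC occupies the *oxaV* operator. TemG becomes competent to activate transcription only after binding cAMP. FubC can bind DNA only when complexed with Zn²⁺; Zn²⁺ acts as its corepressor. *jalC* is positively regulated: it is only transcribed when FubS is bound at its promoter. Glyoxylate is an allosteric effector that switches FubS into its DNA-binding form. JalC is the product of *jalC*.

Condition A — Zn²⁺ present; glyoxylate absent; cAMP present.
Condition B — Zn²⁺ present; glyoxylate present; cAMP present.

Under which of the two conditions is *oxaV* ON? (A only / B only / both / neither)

Condition A:
Zn²⁺ is present, so FubC is active.
Glyoxylate is absent, so FubS is inactive.
Required activator FubS is absent, so *jalC* is not transcribed.
So JalC is not produced.
cAMP is present, so TemG is active.
With repressor FubC bound, *oxaV* is not transcribed.
→ *oxaV* is OFF in A.
Condition B:
Zn²⁺ is present, so FubC is active.
Glyoxylate is present, so FubS is active.
No repressor is bound and FubS is active, so *jalC* is transcribed.
So JalC is produced and active.
cAMP is present, so TemG is active.
With repressor FubC bound, *oxaV* is not transcribed.
→ *oxaV* is OFF in B.

neither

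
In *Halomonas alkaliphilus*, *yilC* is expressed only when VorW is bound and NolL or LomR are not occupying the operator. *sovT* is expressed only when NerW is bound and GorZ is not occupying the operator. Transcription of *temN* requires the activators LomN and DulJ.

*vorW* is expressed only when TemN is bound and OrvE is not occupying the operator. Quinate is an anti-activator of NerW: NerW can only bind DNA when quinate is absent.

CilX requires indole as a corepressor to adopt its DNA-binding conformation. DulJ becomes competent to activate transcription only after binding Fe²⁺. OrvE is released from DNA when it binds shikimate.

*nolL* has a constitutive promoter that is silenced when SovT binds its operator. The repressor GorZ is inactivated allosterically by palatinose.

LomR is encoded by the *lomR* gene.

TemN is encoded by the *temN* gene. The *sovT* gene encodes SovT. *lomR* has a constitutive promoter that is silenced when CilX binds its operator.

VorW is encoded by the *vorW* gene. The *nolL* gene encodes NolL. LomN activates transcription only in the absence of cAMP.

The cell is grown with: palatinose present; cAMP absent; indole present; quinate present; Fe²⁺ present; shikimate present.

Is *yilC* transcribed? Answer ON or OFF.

Palatinose is present, so GorZ is inactive.
Quinate is present, so NerW is inactive.
Required activator NerW is absent, so *sovT* is not transcribed.
So SovT is not produced.
With no repressor bound, *nolL* is transcribed.
So NolL is produced and active.
Shikimate is present, so OrvE is inactive.
cAMP is absent, so LomN is active.
Fe²⁺ is present, so DulJ is active.
No repressor is bound and LomN and DulJ are active, so *temN* is transcribed.
So TemN is produced and active.
No repressor is bound and TemN is active, so *vorW* is transcribed.
So VorW is produced and active.
Indole is present, so CilX is active.
With repressor CilX bound, *lomR* is not transcribed.
So LomR is not produced.
With repressor NolL bound, *yilC* is not transcribed.

OFF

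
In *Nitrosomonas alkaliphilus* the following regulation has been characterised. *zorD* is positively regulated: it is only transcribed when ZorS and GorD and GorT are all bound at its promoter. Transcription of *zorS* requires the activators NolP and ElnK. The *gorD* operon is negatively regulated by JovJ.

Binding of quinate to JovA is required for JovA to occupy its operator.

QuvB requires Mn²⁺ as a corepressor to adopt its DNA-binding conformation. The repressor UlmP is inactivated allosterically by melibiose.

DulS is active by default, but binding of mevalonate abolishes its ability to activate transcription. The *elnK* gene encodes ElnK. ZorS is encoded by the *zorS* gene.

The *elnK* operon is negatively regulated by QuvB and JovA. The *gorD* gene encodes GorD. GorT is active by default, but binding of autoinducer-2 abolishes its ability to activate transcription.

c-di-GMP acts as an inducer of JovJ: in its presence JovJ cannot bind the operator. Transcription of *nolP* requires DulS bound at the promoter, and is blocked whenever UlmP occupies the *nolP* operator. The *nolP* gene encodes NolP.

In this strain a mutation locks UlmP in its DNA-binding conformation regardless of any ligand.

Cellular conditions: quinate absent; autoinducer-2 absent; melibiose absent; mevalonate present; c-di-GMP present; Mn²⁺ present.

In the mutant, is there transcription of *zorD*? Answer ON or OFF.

OFF

UlmP is constitutively active in this strain.
Mevalonate is present, so DulS is inactive.
With repressor UlmP bound, *nolP* is not transcribed.
So NolP is not produced.
Mn²⁺ is present, so QuvB is active.
Quinate is absent, so JovA is inactive.
With repressor QuvB bound, *elnK* is not transcribed.
So ElnK is not produced.
Required activator NolP is absent, so *zorS* is not transcribed.
So ZorS is not produced.
c-di-GMP is present, so JovJ is inactive.
With no repressor bound, *gorD* is transcribed.
So GorD is produced and active.
Autoinducer-2 is absent, so GorT is active.
Required activator ZorS is absent, so *zorD* is not transcribed.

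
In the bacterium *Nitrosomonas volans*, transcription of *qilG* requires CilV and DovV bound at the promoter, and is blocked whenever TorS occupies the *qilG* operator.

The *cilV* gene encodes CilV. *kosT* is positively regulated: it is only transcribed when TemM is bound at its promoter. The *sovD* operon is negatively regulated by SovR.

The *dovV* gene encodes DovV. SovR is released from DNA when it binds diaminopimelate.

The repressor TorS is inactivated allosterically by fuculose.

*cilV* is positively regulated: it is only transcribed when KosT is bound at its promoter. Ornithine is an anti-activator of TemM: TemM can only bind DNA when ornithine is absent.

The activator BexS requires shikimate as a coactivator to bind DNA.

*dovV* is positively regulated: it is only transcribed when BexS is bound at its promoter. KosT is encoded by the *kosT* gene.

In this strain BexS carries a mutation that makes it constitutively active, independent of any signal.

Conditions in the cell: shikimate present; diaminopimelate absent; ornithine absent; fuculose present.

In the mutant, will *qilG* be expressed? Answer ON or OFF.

ON

Ornithine is absent, so TemM is active.
No repressor is bound and TemM is active, so *kosT* is transcribed.
So KosT is produced and active.
No repressor is bound and KosT is active, so *cilV* is transcribed.
So CilV is produced and active.
Fuculose is present, so TorS is inactive.
BexS is constitutively active in this strain.
No repressor is bound and BexS is active, so *dovV* is transcribed.
So DovV is produced and active.
No repressor is bound and CilV and DovV are active, so *qilG* is transcribed.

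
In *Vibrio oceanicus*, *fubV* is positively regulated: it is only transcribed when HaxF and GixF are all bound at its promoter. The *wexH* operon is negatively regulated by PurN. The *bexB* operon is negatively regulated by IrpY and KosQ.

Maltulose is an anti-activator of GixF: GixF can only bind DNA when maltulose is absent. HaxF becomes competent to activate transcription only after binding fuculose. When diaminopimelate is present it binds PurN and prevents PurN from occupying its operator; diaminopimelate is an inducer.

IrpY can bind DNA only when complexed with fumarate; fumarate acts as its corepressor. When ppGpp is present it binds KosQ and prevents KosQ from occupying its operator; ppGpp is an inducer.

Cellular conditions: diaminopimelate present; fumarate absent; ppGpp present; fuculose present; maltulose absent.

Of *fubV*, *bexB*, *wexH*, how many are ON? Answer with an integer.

3

Fuculose is present, so HaxF is active.
Maltulose is absent, so GixF is active.
No repressor is bound and HaxF and GixF are active, so *fubV* is transcribed.
→ *fubV* is ON.
Fumarate is absent, so IrpY is inactive.
ppGpp is present, so KosQ is inactive.
With no repressor bound, *bexB* is transcribed.
→ *bexB* is ON.
Diaminopimelate is present, so PurN is inactive.
With no repressor bound, *wexH* is transcribed.
→ *wexH* is ON.
3 of the 3 genes are transcribed.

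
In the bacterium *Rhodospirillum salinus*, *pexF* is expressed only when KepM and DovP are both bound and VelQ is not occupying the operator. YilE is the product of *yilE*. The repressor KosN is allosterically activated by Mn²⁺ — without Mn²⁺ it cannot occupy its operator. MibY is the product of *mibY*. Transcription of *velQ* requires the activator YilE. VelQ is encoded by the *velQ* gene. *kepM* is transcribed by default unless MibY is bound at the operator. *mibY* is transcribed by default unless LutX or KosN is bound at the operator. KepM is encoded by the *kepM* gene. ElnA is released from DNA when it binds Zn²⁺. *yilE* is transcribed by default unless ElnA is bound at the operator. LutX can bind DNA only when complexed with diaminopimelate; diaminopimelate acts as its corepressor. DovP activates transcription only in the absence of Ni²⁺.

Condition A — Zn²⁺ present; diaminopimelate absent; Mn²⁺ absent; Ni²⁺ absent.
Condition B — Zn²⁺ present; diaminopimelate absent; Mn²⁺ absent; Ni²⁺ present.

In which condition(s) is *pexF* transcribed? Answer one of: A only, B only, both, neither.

neither

Condition A:
Zn²⁺ is present, so ElnA is inactive.
With no repressor bound, *yilE* is transcribed.
So YilE is produced and active.
No repressor is bound and YilE is active, so *velQ* is transcribed.
So VelQ is produced and active.
Diaminopimelate is absent, so LutX is inactive.
Mn²⁺ is absent, so KosN is inactive.
With no repressor bound, *mibY* is transcribed.
So MibY is produced and active.
With repressor MibY bound, *kepM* is not transcribed.
So KepM is not produced.
Ni²⁺ is absent, so DovP is active.
With repressor VelQ bound, *pexF* is not transcribed.
→ *pexF* is OFF in A.
Condition B:
Zn²⁺ is present, so ElnA is inactive.
With no repressor bound, *yilE* is transcribed.
So YilE is produced and active.
No repressor is bound and YilE is active, so *velQ* is transcribed.
So VelQ is produced and active.
Diaminopimelate is absent, so LutX is inactive.
Mn²⁺ is absent, so KosN is inactive.
With no repressor bound, *mibY* is transcribed.
So MibY is produced and active.
With repressor MibY bound, *kepM* is not transcribed.
So KepM is not produced.
Ni²⁺ is present, so DovP is inactive.
With repressor VelQ bound, *pexF* is not transcribed.
→ *pexF* is OFF in B.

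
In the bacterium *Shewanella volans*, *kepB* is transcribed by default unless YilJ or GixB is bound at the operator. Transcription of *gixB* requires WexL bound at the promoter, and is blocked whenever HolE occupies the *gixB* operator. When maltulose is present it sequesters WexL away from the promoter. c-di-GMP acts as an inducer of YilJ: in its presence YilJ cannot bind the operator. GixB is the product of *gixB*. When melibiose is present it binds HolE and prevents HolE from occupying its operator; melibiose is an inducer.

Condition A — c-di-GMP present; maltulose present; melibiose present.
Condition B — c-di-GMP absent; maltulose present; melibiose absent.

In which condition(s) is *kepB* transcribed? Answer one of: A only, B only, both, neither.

Condition A:
c-di-GMP is present, so YilJ is inactive.
Maltulose is present, so WexL is inactive.
Melibiose is present, so HolE is inactive.
Required activator WexL is absent, so *gixB* is not transcribed.
So GixB is not produced.
With no repressor bound, *kepB* is transcribed.
→ *kepB* is ON in A.
Condition B:
c-di-GMP is absent, so YilJ is active.
Maltulose is present, so WexL is inactive.
Melibiose is absent, so HolE is active.
With repressor HolE bound, *gixB* is not transcribed.
So GixB is not produced.
With repressor YilJ bound, *kepB* is not transcribed.
→ *kepB* is OFF in B.

A only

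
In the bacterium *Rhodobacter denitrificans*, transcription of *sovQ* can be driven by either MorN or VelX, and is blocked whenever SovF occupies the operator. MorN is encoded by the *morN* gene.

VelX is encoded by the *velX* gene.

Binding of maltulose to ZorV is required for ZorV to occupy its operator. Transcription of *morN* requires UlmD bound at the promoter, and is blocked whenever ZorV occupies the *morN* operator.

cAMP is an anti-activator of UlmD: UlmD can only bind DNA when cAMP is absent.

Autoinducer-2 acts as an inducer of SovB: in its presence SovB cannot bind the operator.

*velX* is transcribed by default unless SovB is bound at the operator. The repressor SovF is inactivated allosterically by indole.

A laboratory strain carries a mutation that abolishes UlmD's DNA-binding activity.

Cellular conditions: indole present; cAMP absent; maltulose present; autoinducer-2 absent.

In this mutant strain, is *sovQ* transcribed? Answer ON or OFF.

OFF

Indole is present, so SovF is inactive.
UlmD is non-functional in this strain, so it has no effect.
Maltulose is present, so ZorV is active.
With repressor ZorV bound, *morN* is not transcribed.
So MorN is not produced.
Autoinducer-2 is absent, so SovB is active.
With repressor SovB bound, *velX* is not transcribed.
So VelX is not produced.
No activator is available at the *sovQ* promoter, so *sovQ* is not transcribed.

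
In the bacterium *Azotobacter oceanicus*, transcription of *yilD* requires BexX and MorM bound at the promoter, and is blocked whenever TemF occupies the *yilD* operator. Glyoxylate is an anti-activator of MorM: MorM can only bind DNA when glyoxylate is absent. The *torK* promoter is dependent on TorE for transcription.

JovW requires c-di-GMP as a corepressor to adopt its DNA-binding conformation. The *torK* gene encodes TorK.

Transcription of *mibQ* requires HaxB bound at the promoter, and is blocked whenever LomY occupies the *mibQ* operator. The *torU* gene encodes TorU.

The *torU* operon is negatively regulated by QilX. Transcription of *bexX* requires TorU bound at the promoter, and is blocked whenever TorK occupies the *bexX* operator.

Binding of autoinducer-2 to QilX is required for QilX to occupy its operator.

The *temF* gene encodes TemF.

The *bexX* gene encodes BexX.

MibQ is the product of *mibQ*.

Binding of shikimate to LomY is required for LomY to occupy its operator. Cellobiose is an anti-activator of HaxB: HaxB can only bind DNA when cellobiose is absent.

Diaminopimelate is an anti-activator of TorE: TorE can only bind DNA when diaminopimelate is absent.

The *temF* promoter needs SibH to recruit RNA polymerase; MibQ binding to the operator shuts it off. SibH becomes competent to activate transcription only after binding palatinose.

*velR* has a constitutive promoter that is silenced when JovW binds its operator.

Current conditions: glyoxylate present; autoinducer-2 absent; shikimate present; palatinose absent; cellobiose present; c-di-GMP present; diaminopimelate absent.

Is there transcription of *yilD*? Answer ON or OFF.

OFF

Autoinducer-2 is absent, so QilX is inactive.
With no repressor bound, *torU* is transcribed.
So TorU is produced and active.
Diaminopimelate is absent, so TorE is active.
No repressor is bound and TorE is active, so *torK* is transcribed.
So TorK is produced and active.
With repressor TorK bound, *bexX* is not transcribed.
So BexX is not produced.
Palatinose is absent, so SibH is inactive.
Cellobiose is present, so HaxB is inactive.
Shikimate is present, so LomY is active.
With repressor LomY bound, *mibQ* is not transcribed.
So MibQ is not produced.
Required activator SibH is absent, so *temF* is not transcribed.
So TemF is not produced.
Glyoxylate is present, so MorM is inactive.
Required activator BexX is absent, so *yilD* is not transcribed.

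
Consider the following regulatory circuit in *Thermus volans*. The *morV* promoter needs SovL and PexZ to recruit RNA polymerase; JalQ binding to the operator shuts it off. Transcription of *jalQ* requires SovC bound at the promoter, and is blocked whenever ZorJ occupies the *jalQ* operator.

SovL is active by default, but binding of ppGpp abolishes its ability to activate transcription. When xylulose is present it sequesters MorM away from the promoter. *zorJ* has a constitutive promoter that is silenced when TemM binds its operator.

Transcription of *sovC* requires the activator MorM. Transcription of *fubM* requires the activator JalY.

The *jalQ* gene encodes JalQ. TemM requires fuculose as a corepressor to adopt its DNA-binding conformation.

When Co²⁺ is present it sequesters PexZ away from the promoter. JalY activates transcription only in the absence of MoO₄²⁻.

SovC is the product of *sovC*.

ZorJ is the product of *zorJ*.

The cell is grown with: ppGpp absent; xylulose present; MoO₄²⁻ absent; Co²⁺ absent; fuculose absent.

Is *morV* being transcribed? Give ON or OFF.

ON

ppGpp is absent, so SovL is active.
Fuculose is absent, so TemM is inactive.
With no repressor bound, *zorJ* is transcribed.
So ZorJ is produced and active.
Xylulose is present, so MorM is inactive.
Required activator MorM is absent, so *sovC* is not transcribed.
So SovC is not produced.
With repressor ZorJ bound, *jalQ* is not transcribed.
So JalQ is not produced.
Co²⁺ is absent, so PexZ is active.
No repressor is bound and SovL and PexZ are active, so *morV* is transcribed.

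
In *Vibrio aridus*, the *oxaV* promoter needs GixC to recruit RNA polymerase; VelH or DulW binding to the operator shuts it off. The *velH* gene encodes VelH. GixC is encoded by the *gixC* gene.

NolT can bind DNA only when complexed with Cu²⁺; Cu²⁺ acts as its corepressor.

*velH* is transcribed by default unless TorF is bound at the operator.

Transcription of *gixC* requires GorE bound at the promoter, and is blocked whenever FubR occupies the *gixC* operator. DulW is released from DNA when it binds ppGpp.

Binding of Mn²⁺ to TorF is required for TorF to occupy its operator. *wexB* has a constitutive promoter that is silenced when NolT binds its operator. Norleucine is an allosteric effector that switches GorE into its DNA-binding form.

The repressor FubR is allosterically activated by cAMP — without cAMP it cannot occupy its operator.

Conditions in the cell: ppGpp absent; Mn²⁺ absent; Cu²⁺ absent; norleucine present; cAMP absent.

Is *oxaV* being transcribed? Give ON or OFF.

OFF

Norleucine is present, so GorE is active.
cAMP is absent, so FubR is inactive.
No repressor is bound and GorE is active, so *gixC* is transcribed.
So GixC is produced and active.
Mn²⁺ is absent, so TorF is inactive.
With no repressor bound, *velH* is transcribed.
So VelH is produced and active.
ppGpp is absent, so DulW is active.
With repressor VelH bound, *oxaV* is not transcribed.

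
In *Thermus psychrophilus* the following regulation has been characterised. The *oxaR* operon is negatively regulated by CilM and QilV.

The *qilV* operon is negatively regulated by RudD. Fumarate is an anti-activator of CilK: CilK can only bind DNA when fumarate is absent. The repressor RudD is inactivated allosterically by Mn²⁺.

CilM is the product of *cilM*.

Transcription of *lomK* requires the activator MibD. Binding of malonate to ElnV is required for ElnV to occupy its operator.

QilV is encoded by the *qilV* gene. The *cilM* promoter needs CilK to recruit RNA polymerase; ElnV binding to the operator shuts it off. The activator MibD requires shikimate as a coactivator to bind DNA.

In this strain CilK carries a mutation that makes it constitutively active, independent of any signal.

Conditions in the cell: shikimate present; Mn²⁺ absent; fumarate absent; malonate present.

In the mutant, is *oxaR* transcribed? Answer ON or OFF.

ON

Malonate is present, so ElnV is active.
CilK is constitutively active in this strain.
With repressor ElnV bound, *cilM* is not transcribed.
So CilM is not produced.
Mn²⁺ is absent, so RudD is active.
With repressor RudD bound, *qilV* is not transcribed.
So QilV is not produced.
With no repressor bound, *oxaR* is transcribed.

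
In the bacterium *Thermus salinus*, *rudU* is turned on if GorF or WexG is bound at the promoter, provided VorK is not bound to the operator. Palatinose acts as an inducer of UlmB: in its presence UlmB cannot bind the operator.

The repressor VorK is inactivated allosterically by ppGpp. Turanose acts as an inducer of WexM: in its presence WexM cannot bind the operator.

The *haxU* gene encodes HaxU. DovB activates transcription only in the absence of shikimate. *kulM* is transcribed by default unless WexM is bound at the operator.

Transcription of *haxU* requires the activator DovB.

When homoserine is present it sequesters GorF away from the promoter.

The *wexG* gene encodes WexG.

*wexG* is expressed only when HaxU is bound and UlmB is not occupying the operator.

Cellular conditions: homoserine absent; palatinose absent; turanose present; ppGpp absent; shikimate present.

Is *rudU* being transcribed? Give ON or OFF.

Homoserine is absent, so GorF is active.
Palatinose is absent, so UlmB is active.
Shikimate is present, so DovB is inactive.
Required activator DovB is absent, so *haxU* is not transcribed.
So HaxU is not produced.
With repressor UlmB bound, *wexG* is not transcribed.
So WexG is not produced.
ppGpp is absent, so VorK is active.
With repressor VorK bound, *rudU* is not transcribed.

OFF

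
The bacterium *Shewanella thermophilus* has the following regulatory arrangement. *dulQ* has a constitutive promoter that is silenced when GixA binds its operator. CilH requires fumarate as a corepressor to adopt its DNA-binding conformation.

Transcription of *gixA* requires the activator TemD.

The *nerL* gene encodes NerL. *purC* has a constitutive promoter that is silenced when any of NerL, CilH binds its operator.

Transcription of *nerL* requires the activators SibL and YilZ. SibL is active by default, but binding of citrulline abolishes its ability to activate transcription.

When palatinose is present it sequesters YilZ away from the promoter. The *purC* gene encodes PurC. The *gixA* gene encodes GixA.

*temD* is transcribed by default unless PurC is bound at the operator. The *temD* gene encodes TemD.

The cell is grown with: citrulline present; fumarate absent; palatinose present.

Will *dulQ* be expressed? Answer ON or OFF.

Citrulline is present, so SibL is inactive.
Palatinose is present, so YilZ is inactive.
Required activator SibL is absent, so *nerL* is not transcribed.
So NerL is not produced.
Fumarate is absent, so CilH is inactive.
With no repressor bound, *purC* is transcribed.
So PurC is produced and active.
With repressor PurC bound, *temD* is not transcribed.
So TemD is not produced.
Required activator TemD is absent, so *gixA* is not transcribed.
So GixA is not produced.
With no repressor bound, *dulQ* is transcribed.

ON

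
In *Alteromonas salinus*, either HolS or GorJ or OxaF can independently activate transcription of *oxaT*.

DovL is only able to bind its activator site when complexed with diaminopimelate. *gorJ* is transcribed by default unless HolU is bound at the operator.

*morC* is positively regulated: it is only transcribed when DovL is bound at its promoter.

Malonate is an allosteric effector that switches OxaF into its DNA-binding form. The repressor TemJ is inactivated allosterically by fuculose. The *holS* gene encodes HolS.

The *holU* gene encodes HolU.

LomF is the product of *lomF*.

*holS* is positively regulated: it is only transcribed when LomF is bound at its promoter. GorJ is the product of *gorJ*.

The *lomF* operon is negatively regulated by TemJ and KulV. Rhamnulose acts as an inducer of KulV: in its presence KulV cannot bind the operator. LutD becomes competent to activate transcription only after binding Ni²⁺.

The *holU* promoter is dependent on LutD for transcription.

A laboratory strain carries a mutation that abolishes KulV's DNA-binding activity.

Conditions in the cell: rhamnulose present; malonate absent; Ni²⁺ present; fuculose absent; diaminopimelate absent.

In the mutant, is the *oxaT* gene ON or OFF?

Fuculose is absent, so TemJ is active.
KulV is non-functional in this strain, so it has no effect.
With repressor TemJ bound, *lomF* is not transcribed.
So LomF is not produced.
Required activator LomF is absent, so *holS* is not transcribed.
So HolS is not produced.
Ni²⁺ is present, so LutD is active.
No repressor is bound and LutD is active, so *holU* is transcribed.
So HolU is produced and active.
With repressor HolU bound, *gorJ* is not transcribed.
So GorJ is not produced.
Malonate is absent, so OxaF is inactive.
No activator is available at the *oxaT* promoter, so *oxaT* is not transcribed.

OFF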